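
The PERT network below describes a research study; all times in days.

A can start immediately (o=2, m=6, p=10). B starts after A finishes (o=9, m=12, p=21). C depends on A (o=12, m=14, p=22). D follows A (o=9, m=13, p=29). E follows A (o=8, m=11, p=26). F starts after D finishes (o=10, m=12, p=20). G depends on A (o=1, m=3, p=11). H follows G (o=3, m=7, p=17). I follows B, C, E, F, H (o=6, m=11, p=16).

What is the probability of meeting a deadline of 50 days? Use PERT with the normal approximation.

te_A = (2 + 4·6 + 10)/6 = 36/6 = 6; σ²_A = ((10−2)/6)² = 1.778
te_B = (9 + 4·12 + 21)/6 = 78/6 = 13; σ²_B = ((21−9)/6)² = 4.000
te_C = (12 + 4·14 + 22)/6 = 90/6 = 15; σ²_C = ((22−12)/6)² = 2.778
te_D = (9 + 4·13 + 29)/6 = 90/6 = 15; σ²_D = ((29−9)/6)² = 11.111
te_E = (8 + 4·11 + 26)/6 = 78/6 = 13; σ²_E = ((26−8)/6)² = 9.000
te_F = (10 + 4·12 + 20)/6 = 78/6 = 13; σ²_F = ((20−10)/6)² = 2.778
te_G = (1 + 4·3 + 11)/6 = 24/6 = 4; σ²_G = ((11−1)/6)² = 2.778
te_H = (3 + 4·7 + 17)/6 = 48/6 = 8; σ²_H = ((17−3)/6)² = 5.444
te_I = (6 + 4·11 + 16)/6 = 66/6 = 11; σ²_I = ((16−6)/6)² = 2.778

Forward pass:
ES_A = 0; EF_A = 6
ES_B = 6; EF_B = 6+13 = 19
ES_C = 6; EF_C = 6+15 = 21
ES_D = 6; EF_D = 6+15 = 21
ES_E = 6; EF_E = 6+13 = 19
ES_F = 21; EF_F = 21+13 = 34
ES_G = 6; EF_G = 6+4 = 10
ES_H = 10; EF_H = 10+8 = 18
ES_I = max(EF_B=19, EF_C=21, EF_E=19, EF_F=34, EF_H=18) = 34; EF_I = 34+11 = 45
Expected project duration μ = 45 days. Critical path: A → D → F → I.

Variance along critical path = 1.778 + 11.111 + 2.778 + 2.778 = 18.444; σ = √18.444 = 4.295 days.
Z = (50 − 45) / 4.295 = 1.164
P(T ≤ 50) = Φ(1.164) ≈ 0.878

0.878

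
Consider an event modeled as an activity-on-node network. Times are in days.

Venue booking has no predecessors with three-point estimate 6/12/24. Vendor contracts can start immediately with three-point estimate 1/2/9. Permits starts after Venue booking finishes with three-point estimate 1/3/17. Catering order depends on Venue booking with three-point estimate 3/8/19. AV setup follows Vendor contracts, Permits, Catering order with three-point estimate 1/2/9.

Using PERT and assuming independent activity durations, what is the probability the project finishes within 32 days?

0.951

te_Venue booking = (6 + 4·12 + 24)/6 = 78/6 = 13; σ²_Venue booking = ((24−6)/6)² = 9.000
te_Vendor contracts = (1 + 4·2 + 9)/6 = 18/6 = 3; σ²_Vendor contracts = ((9−1)/6)² = 1.778
te_Permits = (1 + 4·3 + 17)/6 = 30/6 = 5; σ²_Permits = ((17−1)/6)² = 7.111
te_Catering order = (3 + 4·8 + 19)/6 = 54/6 = 9; σ²_Catering order = ((19−3)/6)² = 7.111
te_AV setup = (1 + 4·2 + 9)/6 = 18/6 = 3; σ²_AV setup = ((9−1)/6)² = 1.778

Forward pass:
ES_Venue booking = 0; EF_Venue booking = 13
ES_Vendor contracts = 0; EF_Vendor contracts = 3
ES_Permits = 13; EF_Permits = 13+5 = 18
ES_Catering order = 13; EF_Catering order = 13+9 = 22
ES_AV setup = max(EF_Vendor contracts=3, EF_Permits=18, EF_Catering order=22) = 22; EF_AV setup = 22+3 = 25
Expected project duration μ = 25 days. Critical path: Venue booking → Catering order → AV setup.

Variance along critical path = 9.000 + 7.111 + 1.778 = 17.889; σ = √17.889 = 4.230 days.
Z = (32 − 25) / 4.230 = 1.655
P(T ≤ 32) = Φ(1.655) ≈ 0.951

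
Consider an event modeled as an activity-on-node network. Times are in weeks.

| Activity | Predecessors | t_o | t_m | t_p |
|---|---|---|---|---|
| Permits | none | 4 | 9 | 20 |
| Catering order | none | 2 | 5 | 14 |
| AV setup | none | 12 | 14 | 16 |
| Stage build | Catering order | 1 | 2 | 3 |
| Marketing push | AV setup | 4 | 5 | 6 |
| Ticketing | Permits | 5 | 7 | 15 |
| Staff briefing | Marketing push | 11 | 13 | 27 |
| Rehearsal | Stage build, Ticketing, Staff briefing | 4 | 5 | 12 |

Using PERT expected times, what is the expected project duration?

te_Permits = (4 + 4·9 + 20)/6 = 60/6 = 10
te_Catering order = (2 + 4·5 + 14)/6 = 36/6 = 6
te_AV setup = (12 + 4·14 + 16)/6 = 84/6 = 14
te_Stage build = (1 + 4·2 + 3)/6 = 12/6 = 2
te_Marketing push = (4 + 4·5 + 6)/6 = 30/6 = 5
te_Ticketing = (5 + 4·7 + 15)/6 = 48/6 = 8
te_Staff briefing = (11 + 4·13 + 27)/6 = 90/6 = 15
te_Rehearsal = (4 + 4·5 + 12)/6 = 36/6 = 6

Forward pass:
ES_Permits = 0; EF_Permits = 10
ES_Catering order = 0; EF_Catering order = 6
ES_AV setup = 0; EF_AV setup = 14
ES_Stage build = 6; EF_Stage build = 6+2 = 8
ES_Marketing push = 14; EF_Marketing push = 14+5 = 19
ES_Ticketing = 10; EF_Ticketing = 10+8 = 18
ES_Staff briefing = 19; EF_Staff briefing = 19+15 = 34
ES_Rehearsal = max(EF_Stage build=8, EF_Ticketing=18, EF_Staff briefing=34) = 34; EF_Rehearsal = 34+6 = 40
Expected project duration μ = 40 weeks. Critical path: AV setup → Marketing push → Staff briefing → Rehearsal.

40 weeks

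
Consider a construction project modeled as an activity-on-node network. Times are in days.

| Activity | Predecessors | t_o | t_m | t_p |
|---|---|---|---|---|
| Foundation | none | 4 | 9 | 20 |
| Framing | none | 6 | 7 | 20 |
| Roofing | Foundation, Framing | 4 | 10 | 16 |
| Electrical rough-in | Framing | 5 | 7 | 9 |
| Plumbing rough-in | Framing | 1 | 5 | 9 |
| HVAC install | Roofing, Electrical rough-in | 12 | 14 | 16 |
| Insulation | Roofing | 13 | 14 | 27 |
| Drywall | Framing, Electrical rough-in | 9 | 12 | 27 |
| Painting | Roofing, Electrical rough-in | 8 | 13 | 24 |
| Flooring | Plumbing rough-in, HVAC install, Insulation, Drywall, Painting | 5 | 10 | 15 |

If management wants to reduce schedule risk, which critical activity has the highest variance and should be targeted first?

Foundation

te_Foundation = (4 + 4·9 + 20)/6 = 60/6 = 10; σ²_Foundation = ((20−4)/6)² = 7.111
te_Framing = (6 + 4·7 + 20)/6 = 54/6 = 9; σ²_Framing = ((20−6)/6)² = 5.444
te_Roofing = (4 + 4·10 + 16)/6 = 60/6 = 10; σ²_Roofing = ((16−4)/6)² = 4.000
te_Electrical rough-in = (5 + 4·7 + 9)/6 = 42/6 = 7; σ²_Electrical rough-in = ((9−5)/6)² = 0.444
te_Plumbing rough-in = (1 + 4·5 + 9)/6 = 30/6 = 5; σ²_Plumbing rough-in = ((9−1)/6)² = 1.778
te_HVAC install = (12 + 4·14 + 16)/6 = 84/6 = 14; σ²_HVAC install = ((16−12)/6)² = 0.444
te_Insulation = (13 + 4·14 + 27)/6 = 96/6 = 16; σ²_Insulation = ((27−13)/6)² = 5.444
te_Drywall = (9 + 4·12 + 27)/6 = 84/6 = 14; σ²_Drywall = ((27−9)/6)² = 9.000
te_Painting = (8 + 4·13 + 24)/6 = 84/6 = 14; σ²_Painting = ((24−8)/6)² = 7.111
te_Flooring = (5 + 4·10 + 15)/6 = 60/6 = 10; σ²_Flooring = ((15−5)/6)² = 2.778

Forward pass:
ES_Foundation = 0; EF_Foundation = 10
ES_Framing = 0; EF_Framing = 9
ES_Roofing = max(EF_Foundation=10, EF_Framing=9) = 10; EF_Roofing = 10+10 = 20
ES_Electrical rough-in = 9; EF_Electrical rough-in = 9+7 = 16
ES_Plumbing rough-in = 9; EF_Plumbing rough-in = 9+5 = 14
ES_HVAC install = max(EF_Roofing=20, EF_Electrical rough-in=16) = 20; EF_HVAC install = 20+14 = 34
ES_Insulation = 20; EF_Insulation = 20+16 = 36
ES_Drywall = max(EF_Framing=9, EF_Electrical rough-in=16) = 16; EF_Drywall = 16+14 = 30
ES_Painting = max(EF_Roofing=20, EF_Electrical rough-in=16) = 20; EF_Painting = 20+14 = 34
ES_Flooring = max(EF_Plumbing rough-in=14, EF_HVAC install=34, EF_Insulation=36, EF_Drywall=30, EF_Painting=34) = 36; EF_Flooring = 36+10 = 46
Expected project duration μ = 46 days. Critical path: Foundation → Roofing → Insulation → Flooring.

Variances on critical path: σ²_Foundation=7.111, σ²_Roofing=4.000, σ²_Insulation=5.444, σ²_Flooring=2.778.
Largest is σ²_Foundation = 7.111.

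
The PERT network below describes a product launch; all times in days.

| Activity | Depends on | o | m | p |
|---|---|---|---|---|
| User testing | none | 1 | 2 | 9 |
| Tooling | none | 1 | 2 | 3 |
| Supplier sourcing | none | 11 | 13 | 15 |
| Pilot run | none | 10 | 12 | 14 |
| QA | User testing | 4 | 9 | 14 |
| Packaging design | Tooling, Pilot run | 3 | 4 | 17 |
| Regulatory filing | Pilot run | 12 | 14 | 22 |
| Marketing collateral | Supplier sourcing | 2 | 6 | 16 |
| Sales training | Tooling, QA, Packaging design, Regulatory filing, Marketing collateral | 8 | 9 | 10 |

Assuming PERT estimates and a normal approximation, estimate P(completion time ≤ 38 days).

0.863

te_User testing = (1 + 4·2 + 9)/6 = 18/6 = 3; σ²_User testing = ((9−1)/6)² = 1.778
te_Tooling = (1 + 4·2 + 3)/6 = 12/6 = 2; σ²_Tooling = ((3−1)/6)² = 0.111
te_Supplier sourcing = (11 + 4·13 + 15)/6 = 78/6 = 13; σ²_Supplier sourcing = ((15−11)/6)² = 0.444
te_Pilot run = (10 + 4·12 + 14)/6 = 72/6 = 12; σ²_Pilot run = ((14−10)/6)² = 0.444
te_QA = (4 + 4·9 + 14)/6 = 54/6 = 9; σ²_QA = ((14−4)/6)² = 2.778
te_Packaging design = (3 + 4·4 + 17)/6 = 36/6 = 6; σ²_Packaging design = ((17−3)/6)² = 5.444
te_Regulatory filing = (12 + 4·14 + 22)/6 = 90/6 = 15; σ²_Regulatory filing = ((22−12)/6)² = 2.778
te_Marketing collateral = (2 + 4·6 + 16)/6 = 42/6 = 7; σ²_Marketing collateral = ((16−2)/6)² = 5.444
te_Sales training = (8 + 4·9 + 10)/6 = 54/6 = 9; σ²_Sales training = ((10−8)/6)² = 0.111

Forward pass:
ES_User testing = 0; EF_User testing = 3
ES_Tooling = 0; EF_Tooling = 2
ES_Supplier sourcing = 0; EF_Supplier sourcing = 13
ES_Pilot run = 0; EF_Pilot run = 12
ES_QA = 3; EF_QA = 3+9 = 12
ES_Packaging design = max(EF_Tooling=2, EF_Pilot run=12) = 12; EF_Packaging design = 12+6 = 18
ES_Regulatory filing = 12; EF_Regulatory filing = 12+15 = 27
ES_Marketing collateral = 13; EF_Marketing collateral = 13+7 = 20
ES_Sales training = max(EF_Tooling=2, EF_QA=12, EF_Packaging design=18, EF_Regulatory filing=27, EF_Marketing collateral=20) = 27; EF_Sales training = 27+9 = 36
Expected project duration μ = 36 days. Critical path: Pilot run → Regulatory filing → Sales training.

Variance along critical path = 0.444 + 2.778 + 0.111 = 3.333; σ = √3.333 = 1.826 days.
Z = (38 − 36) / 1.826 = 1.095
P(T ≤ 38) = Φ(1.095) ≈ 0.863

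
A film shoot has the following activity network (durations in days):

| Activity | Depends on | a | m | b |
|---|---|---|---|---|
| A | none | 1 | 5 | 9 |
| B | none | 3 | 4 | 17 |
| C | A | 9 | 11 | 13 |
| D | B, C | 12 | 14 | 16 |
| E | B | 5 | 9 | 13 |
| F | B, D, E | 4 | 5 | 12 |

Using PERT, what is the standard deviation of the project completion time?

2.11 days

te_A = (1 + 4·5 + 9)/6 = 30/6 = 5; σ²_A = ((9−1)/6)² = 1.778
te_B = (3 + 4·4 + 17)/6 = 36/6 = 6; σ²_B = ((17−3)/6)² = 5.444
te_C = (9 + 4·11 + 13)/6 = 66/6 = 11; σ²_C = ((13−9)/6)² = 0.444
te_D = (12 + 4·14 + 16)/6 = 84/6 = 14; σ²_D = ((16−12)/6)² = 0.444
te_E = (5 + 4·9 + 13)/6 = 54/6 = 9; σ²_E = ((13−5)/6)² = 1.778
te_F = (4 + 4·5 + 12)/6 = 36/6 = 6; σ²_F = ((12−4)/6)² = 1.778

Forward pass:
ES_A = 0; EF_A = 5
ES_B = 0; EF_B = 6
ES_C = 5; EF_C = 5+11 = 16
ES_D = max(EF_B=6, EF_C=16) = 16; EF_D = 16+14 = 30
ES_E = 6; EF_E = 6+9 = 15
ES_F = max(EF_B=6, EF_D=30, EF_E=15) = 30; EF_F = 30+6 = 36
Expected project duration μ = 36 days. Critical path: A → C → D → F.

Variance along critical path = 1.778 + 0.444 + 0.444 + 1.778 = 4.444
σ = √4.444 = 2.108 days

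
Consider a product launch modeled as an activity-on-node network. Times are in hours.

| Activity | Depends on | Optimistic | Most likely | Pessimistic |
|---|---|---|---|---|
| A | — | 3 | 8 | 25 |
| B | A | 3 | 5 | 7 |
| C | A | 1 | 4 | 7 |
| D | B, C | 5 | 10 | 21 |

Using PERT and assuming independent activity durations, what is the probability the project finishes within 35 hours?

0.975

te_A = (3 + 4·8 + 25)/6 = 60/6 = 10; σ²_A = ((25−3)/6)² = 13.444
te_B = (3 + 4·5 + 7)/6 = 30/6 = 5; σ²_B = ((7−3)/6)² = 0.444
te_C = (1 + 4·4 + 7)/6 = 24/6 = 4; σ²_C = ((7−1)/6)² = 1.000
te_D = (5 + 4·10 + 21)/6 = 66/6 = 11; σ²_D = ((21−5)/6)² = 7.111

Forward pass:
ES_A = 0; EF_A = 10
ES_B = 10; EF_B = 10+5 = 15
ES_C = 10; EF_C = 10+4 = 14
ES_D = max(EF_B=15, EF_C=14) = 15; EF_D = 15+11 = 26
Expected project duration μ = 26 hours. Critical path: A → B → D.

Variance along critical path = 13.444 + 0.444 + 7.111 = 21.000; σ = √21.000 = 4.583 hours.
Z = (35 − 26) / 4.583 = 1.964
P(T ≤ 35) = Φ(1.964) ≈ 0.975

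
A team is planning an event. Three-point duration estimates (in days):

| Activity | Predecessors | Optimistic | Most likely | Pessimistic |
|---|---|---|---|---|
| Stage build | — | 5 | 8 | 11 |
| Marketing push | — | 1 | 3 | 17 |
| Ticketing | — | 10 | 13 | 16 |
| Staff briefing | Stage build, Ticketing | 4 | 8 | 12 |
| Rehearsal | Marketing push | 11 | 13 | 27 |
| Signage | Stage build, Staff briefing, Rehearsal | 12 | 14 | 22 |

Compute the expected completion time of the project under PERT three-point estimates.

36 days

te_Stage build = (5 + 4·8 + 11)/6 = 48/6 = 8
te_Marketing push = (1 + 4·3 + 17)/6 = 30/6 = 5
te_Ticketing = (10 + 4·13 + 16)/6 = 78/6 = 13
te_Staff briefing = (4 + 4·8 + 12)/6 = 48/6 = 8
te_Rehearsal = (11 + 4·13 + 27)/6 = 90/6 = 15
te_Signage = (12 + 4·14 + 22)/6 = 90/6 = 15

Forward pass:
ES_Stage build = 0; EF_Stage build = 8
ES_Marketing push = 0; EF_Marketing push = 5
ES_Ticketing = 0; EF_Ticketing = 13
ES_Staff briefing = max(EF_Stage build=8, EF_Ticketing=13) = 13; EF_Staff briefing = 13+8 = 21
ES_Rehearsal = 5; EF_Rehearsal = 5+15 = 20
ES_Signage = max(EF_Stage build=8, EF_Staff briefing=21, EF_Rehearsal=20) = 21; EF_Signage = 21+15 = 36
Expected project duration μ = 36 days. Critical path: Ticketing → Staff briefing → Signage.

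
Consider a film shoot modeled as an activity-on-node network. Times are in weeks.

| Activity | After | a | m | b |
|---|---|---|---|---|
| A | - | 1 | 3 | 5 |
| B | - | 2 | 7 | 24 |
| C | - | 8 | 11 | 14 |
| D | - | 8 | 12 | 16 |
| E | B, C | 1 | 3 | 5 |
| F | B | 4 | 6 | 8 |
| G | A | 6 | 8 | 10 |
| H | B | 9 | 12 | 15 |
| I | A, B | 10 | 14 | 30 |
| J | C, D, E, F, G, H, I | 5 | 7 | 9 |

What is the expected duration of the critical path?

32 weeks

te_A = (1 + 4·3 + 5)/6 = 18/6 = 3
te_B = (2 + 4·7 + 24)/6 = 54/6 = 9
te_C = (8 + 4·11 + 14)/6 = 66/6 = 11
te_D = (8 + 4·12 + 16)/6 = 72/6 = 12
te_E = (1 + 4·3 + 5)/6 = 18/6 = 3
te_F = (4 + 4·6 + 8)/6 = 36/6 = 6
te_G = (6 + 4·8 + 10)/6 = 48/6 = 8
te_H = (9 + 4·12 + 15)/6 = 72/6 = 12
te_I = (10 + 4·14 + 30)/6 = 96/6 = 16
te_J = (5 + 4·7 + 9)/6 = 42/6 = 7

Forward pass:
ES_A = 0; EF_A = 3
ES_B = 0; EF_B = 9
ES_C = 0; EF_C = 11
ES_D = 0; EF_D = 12
ES_E = max(EF_B=9, EF_C=11) = 11; EF_E = 11+3 = 14
ES_F = 9; EF_F = 9+6 = 15
ES_G = 3; EF_G = 3+8 = 11
ES_H = 9; EF_H = 9+12 = 21
ES_I = max(EF_A=3, EF_B=9) = 9; EF_I = 9+16 = 25
ES_J = max(EF_C=11, EF_D=12, EF_E=14, EF_F=15, EF_G=11, EF_H=21, EF_I=25) = 25; EF_J = 25+7 = 32
Expected project duration μ = 32 weeks. Critical path: B → I → J.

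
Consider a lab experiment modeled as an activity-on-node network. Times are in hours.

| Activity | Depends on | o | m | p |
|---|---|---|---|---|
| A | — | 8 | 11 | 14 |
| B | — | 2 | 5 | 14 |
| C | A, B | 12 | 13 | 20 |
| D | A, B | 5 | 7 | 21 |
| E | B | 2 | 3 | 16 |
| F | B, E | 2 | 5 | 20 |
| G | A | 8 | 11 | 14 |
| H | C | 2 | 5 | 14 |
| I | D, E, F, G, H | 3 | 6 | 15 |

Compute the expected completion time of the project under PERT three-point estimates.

38 hours

te_A = (8 + 4·11 + 14)/6 = 66/6 = 11
te_B = (2 + 4·5 + 14)/6 = 36/6 = 6
te_C = (12 + 4·13 + 20)/6 = 84/6 = 14
te_D = (5 + 4·7 + 21)/6 = 54/6 = 9
te_E = (2 + 4·3 + 16)/6 = 30/6 = 5
te_F = (2 + 4·5 + 20)/6 = 42/6 = 7
te_G = (8 + 4·11 + 14)/6 = 66/6 = 11
te_H = (2 + 4·5 + 14)/6 = 36/6 = 6
te_I = (3 + 4·6 + 15)/6 = 42/6 = 7

Forward pass:
ES_A = 0; EF_A = 11
ES_B = 0; EF_B = 6
ES_C = max(EF_A=11, EF_B=6) = 11; EF_C = 11+14 = 25
ES_D = max(EF_A=11, EF_B=6) = 11; EF_D = 11+9 = 20
ES_E = 6; EF_E = 6+5 = 11
ES_F = max(EF_B=6, EF_E=11) = 11; EF_F = 11+7 = 18
ES_G = 11; EF_G = 11+11 = 22
ES_H = 25; EF_H = 25+6 = 31
ES_I = max(EF_D=20, EF_E=11, EF_F=18, EF_G=22, EF_H=31) = 31; EF_I = 31+7 = 38
Expected project duration μ = 38 hours. Critical path: A → C → H → I.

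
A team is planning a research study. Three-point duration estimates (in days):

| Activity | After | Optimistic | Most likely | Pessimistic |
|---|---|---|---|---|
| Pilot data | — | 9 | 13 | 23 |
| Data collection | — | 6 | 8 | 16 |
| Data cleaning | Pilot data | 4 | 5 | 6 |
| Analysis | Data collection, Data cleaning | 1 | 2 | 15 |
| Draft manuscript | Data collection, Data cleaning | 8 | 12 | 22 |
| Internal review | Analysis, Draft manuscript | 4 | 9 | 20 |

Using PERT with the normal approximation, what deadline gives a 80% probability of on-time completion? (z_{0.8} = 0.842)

45.6 days

te_Pilot data = (9 + 4·13 + 23)/6 = 84/6 = 14; σ²_Pilot data = ((23−9)/6)² = 5.444
te_Data collection = (6 + 4·8 + 16)/6 = 54/6 = 9; σ²_Data collection = ((16−6)/6)² = 2.778
te_Data cleaning = (4 + 4·5 + 6)/6 = 30/6 = 5; σ²_Data cleaning = ((6−4)/6)² = 0.111
te_Analysis = (1 + 4·2 + 15)/6 = 24/6 = 4; σ²_Analysis = ((15−1)/6)² = 5.444
te_Draft manuscript = (8 + 4·12 + 22)/6 = 78/6 = 13; σ²_Draft manuscript = ((22−8)/6)² = 5.444
te_Internal review = (4 + 4·9 + 20)/6 = 60/6 = 10; σ²_Internal review = ((20−4)/6)² = 7.111

Forward pass:
ES_Pilot data = 0; EF_Pilot data = 14
ES_Data collection = 0; EF_Data collection = 9
ES_Data cleaning = 14; EF_Data cleaning = 14+5 = 19
ES_Analysis = max(EF_Data collection=9, EF_Data cleaning=19) = 19; EF_Analysis = 19+4 = 23
ES_Draft manuscript = max(EF_Data collection=9, EF_Data cleaning=19) = 19; EF_Draft manuscript = 19+13 = 32
ES_Internal review = max(EF_Analysis=23, EF_Draft manuscript=32) = 32; EF_Internal review = 32+10 = 42
Expected project duration μ = 42 days. Critical path: Pilot data → Data cleaning → Draft manuscript → Internal review.

Variance along critical path = 5.444 + 0.111 + 5.444 + 7.111 = 18.111; σ = 4.256 days.
D = μ + z·σ = 42 + 0.842·4.256 = 45.6 days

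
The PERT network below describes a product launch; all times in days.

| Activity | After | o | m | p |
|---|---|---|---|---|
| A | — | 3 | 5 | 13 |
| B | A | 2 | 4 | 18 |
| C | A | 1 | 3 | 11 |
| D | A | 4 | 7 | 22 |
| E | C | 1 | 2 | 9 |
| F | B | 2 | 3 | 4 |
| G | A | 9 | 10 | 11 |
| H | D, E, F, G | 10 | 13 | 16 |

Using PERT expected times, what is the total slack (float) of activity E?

te_A = (3 + 4·5 + 13)/6 = 36/6 = 6
te_B = (2 + 4·4 + 18)/6 = 36/6 = 6
te_C = (1 + 4·3 + 11)/6 = 24/6 = 4
te_D = (4 + 4·7 + 22)/6 = 54/6 = 9
te_E = (1 + 4·2 + 9)/6 = 18/6 = 3
te_F = (2 + 4·3 + 4)/6 = 18/6 = 3
te_G = (9 + 4·10 + 11)/6 = 60/6 = 10
te_H = (10 + 4·13 + 16)/6 = 78/6 = 13

Forward pass:
ES_A = 0; EF_A = 6
ES_B = 6; EF_B = 6+6 = 12
ES_C = 6; EF_C = 6+4 = 10
ES_D = 6; EF_D = 6+9 = 15
ES_E = 10; EF_E = 10+3 = 13
ES_F = 12; EF_F = 12+3 = 15
ES_G = 6; EF_G = 6+10 = 16
ES_H = max(EF_D=15, EF_E=13, EF_F=15, EF_G=16) = 16; EF_H = 16+13 = 29
Expected project duration μ = 29 days. Critical path: A → G → H.

Backward pass:
LF_H = 29; LS_H = 29−13 = 16
LF_G = LS_H = 16; LS_G = 16−10 = 6
LF_F = LS_H = 16; LS_F = 16−3 = 13
LF_E = LS_H = 16; LS_E = 16−3 = 13
LF_D = LS_H = 16; LS_D = 16−9 = 7
LF_C = LS_E = 13; LS_C = 13−4 = 9
LF_B = LS_F = 13; LS_B = 13−6 = 7
LF_A = min(LS_B=7, LS_C=9, LS_D=7, LS_G=6) = 6; LS_A = 6−6 = 0
Slack_E = LS_E − ES_E = 13 − 10 = 3

3 days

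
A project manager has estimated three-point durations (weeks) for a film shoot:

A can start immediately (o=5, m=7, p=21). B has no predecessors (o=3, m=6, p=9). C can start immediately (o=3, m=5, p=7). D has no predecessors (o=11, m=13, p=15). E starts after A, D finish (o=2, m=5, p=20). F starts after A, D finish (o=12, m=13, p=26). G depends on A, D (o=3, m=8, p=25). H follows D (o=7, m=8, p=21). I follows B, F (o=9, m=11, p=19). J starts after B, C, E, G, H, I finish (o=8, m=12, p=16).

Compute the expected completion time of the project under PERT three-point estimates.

52 weeks

te_A = (5 + 4·7 + 21)/6 = 54/6 = 9
te_B = (3 + 4·6 + 9)/6 = 36/6 = 6
te_C = (3 + 4·5 + 7)/6 = 30/6 = 5
te_D = (11 + 4·13 + 15)/6 = 78/6 = 13
te_E = (2 + 4·5 + 20)/6 = 42/6 = 7
te_F = (12 + 4·13 + 26)/6 = 90/6 = 15
te_G = (3 + 4·8 + 25)/6 = 60/6 = 10
te_H = (7 + 4·8 + 21)/6 = 60/6 = 10
te_I = (9 + 4·11 + 19)/6 = 72/6 = 12
te_J = (8 + 4·12 + 16)/6 = 72/6 = 12

Forward pass:
ES_A = 0; EF_A = 9
ES_B = 0; EF_B = 6
ES_C = 0; EF_C = 5
ES_D = 0; EF_D = 13
ES_E = max(EF_A=9, EF_D=13) = 13; EF_E = 13+7 = 20
ES_F = max(EF_A=9, EF_D=13) = 13; EF_F = 13+15 = 28
ES_G = max(EF_A=9, EF_D=13) = 13; EF_G = 13+10 = 23
ES_H = 13; EF_H = 13+10 = 23
ES_I = max(EF_B=6, EF_F=28) = 28; EF_I = 28+12 = 40
ES_J = max(EF_B=6, EF_C=5, EF_E=20, EF_G=23, EF_H=23, EF_I=40) = 40; EF_J = 40+12 = 52
Expected project duration μ = 52 weeks. Critical path: D → F → I → J.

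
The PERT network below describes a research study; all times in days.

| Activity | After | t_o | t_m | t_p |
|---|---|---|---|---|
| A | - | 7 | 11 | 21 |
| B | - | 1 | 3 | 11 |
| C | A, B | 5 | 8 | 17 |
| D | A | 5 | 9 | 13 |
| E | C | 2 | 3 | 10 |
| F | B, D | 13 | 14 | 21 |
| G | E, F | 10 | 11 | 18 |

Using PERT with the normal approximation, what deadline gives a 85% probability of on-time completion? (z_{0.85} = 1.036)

te_A = (7 + 4·11 + 21)/6 = 72/6 = 12; σ²_A = ((21−7)/6)² = 5.444
te_B = (1 + 4·3 + 11)/6 = 24/6 = 4; σ²_B = ((11−1)/6)² = 2.778
te_C = (5 + 4·8 + 17)/6 = 54/6 = 9; σ²_C = ((17−5)/6)² = 4.000
te_D = (5 + 4·9 + 13)/6 = 54/6 = 9; σ²_D = ((13−5)/6)² = 1.778
te_E = (2 + 4·3 + 10)/6 = 24/6 = 4; σ²_E = ((10−2)/6)² = 1.778
te_F = (13 + 4·14 + 21)/6 = 90/6 = 15; σ²_F = ((21−13)/6)² = 1.778
te_G = (10 + 4·11 + 18)/6 = 72/6 = 12; σ²_G = ((18−10)/6)² = 1.778

Forward pass:
ES_A = 0; EF_A = 12
ES_B = 0; EF_B = 4
ES_C = max(EF_A=12, EF_B=4) = 12; EF_C = 12+9 = 21
ES_D = 12; EF_D = 12+9 = 21
ES_E = 21; EF_E = 21+4 = 25
ES_F = max(EF_B=4, EF_D=21) = 21; EF_F = 21+15 = 36
ES_G = max(EF_E=25, EF_F=36) = 36; EF_G = 36+12 = 48
Expected project duration μ = 48 days. Critical path: A → D → F → G.

Variance along critical path = 5.444 + 1.778 + 1.778 + 1.778 = 10.778; σ = 3.283 days.
D = μ + z·σ = 48 + 1.036·3.283 = 51.4 days

51.4 days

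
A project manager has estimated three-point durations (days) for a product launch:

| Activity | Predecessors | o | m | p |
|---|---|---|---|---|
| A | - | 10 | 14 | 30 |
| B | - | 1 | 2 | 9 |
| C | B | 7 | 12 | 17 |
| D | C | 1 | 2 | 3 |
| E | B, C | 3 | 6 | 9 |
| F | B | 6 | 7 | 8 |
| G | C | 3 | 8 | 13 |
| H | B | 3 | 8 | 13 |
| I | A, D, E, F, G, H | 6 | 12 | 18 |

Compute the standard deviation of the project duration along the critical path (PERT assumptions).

3.37 days

te_A = (10 + 4·14 + 30)/6 = 96/6 = 16; σ²_A = ((30−10)/6)² = 11.111
te_B = (1 + 4·2 + 9)/6 = 18/6 = 3; σ²_B = ((9−1)/6)² = 1.778
te_C = (7 + 4·12 + 17)/6 = 72/6 = 12; σ²_C = ((17−7)/6)² = 2.778
te_D = (1 + 4·2 + 3)/6 = 12/6 = 2; σ²_D = ((3−1)/6)² = 0.111
te_E = (3 + 4·6 + 9)/6 = 36/6 = 6; σ²_E = ((9−3)/6)² = 1.000
te_F = (6 + 4·7 + 8)/6 = 42/6 = 7; σ²_F = ((8−6)/6)² = 0.111
te_G = (3 + 4·8 + 13)/6 = 48/6 = 8; σ²_G = ((13−3)/6)² = 2.778
te_H = (3 + 4·8 + 13)/6 = 48/6 = 8; σ²_H = ((13−3)/6)² = 2.778
te_I = (6 + 4·12 + 18)/6 = 72/6 = 12; σ²_I = ((18−6)/6)² = 4.000

Forward pass:
ES_A = 0; EF_A = 16
ES_B = 0; EF_B = 3
ES_C = 3; EF_C = 3+12 = 15
ES_D = 15; EF_D = 15+2 = 17
ES_E = max(EF_B=3, EF_C=15) = 15; EF_E = 15+6 = 21
ES_F = 3; EF_F = 3+7 = 10
ES_G = 15; EF_G = 15+8 = 23
ES_H = 3; EF_H = 3+8 = 11
ES_I = max(EF_A=16, EF_D=17, EF_E=21, EF_F=10, EF_G=23, EF_H=11) = 23; EF_I = 23+12 = 35
Expected project duration μ = 35 days. Critical path: B → C → G → I.

Variance along critical path = 1.778 + 2.778 + 2.778 + 4.000 = 11.333
σ = √11.333 = 3.367 days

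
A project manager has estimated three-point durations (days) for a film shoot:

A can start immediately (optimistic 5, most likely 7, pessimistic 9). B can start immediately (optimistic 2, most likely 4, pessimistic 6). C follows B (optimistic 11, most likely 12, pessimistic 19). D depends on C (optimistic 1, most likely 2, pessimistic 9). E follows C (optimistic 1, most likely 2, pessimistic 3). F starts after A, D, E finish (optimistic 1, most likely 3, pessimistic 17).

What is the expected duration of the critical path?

te_A = (5 + 4·7 + 9)/6 = 42/6 = 7
te_B = (2 + 4·4 + 6)/6 = 24/6 = 4
te_C = (11 + 4·12 + 19)/6 = 78/6 = 13
te_D = (1 + 4·2 + 9)/6 = 18/6 = 3
te_E = (1 + 4·2 + 3)/6 = 12/6 = 2
te_F = (1 + 4·3 + 17)/6 = 30/6 = 5

Forward pass:
ES_A = 0; EF_A = 7
ES_B = 0; EF_B = 4
ES_C = 4; EF_C = 4+13 = 17
ES_D = 17; EF_D = 17+3 = 20
ES_E = 17; EF_E = 17+2 = 19
ES_F = max(EF_A=7, EF_D=20, EF_E=19) = 20; EF_F = 20+5 = 25
Expected project duration μ = 25 days. Critical path: B → C → D → F.

25 days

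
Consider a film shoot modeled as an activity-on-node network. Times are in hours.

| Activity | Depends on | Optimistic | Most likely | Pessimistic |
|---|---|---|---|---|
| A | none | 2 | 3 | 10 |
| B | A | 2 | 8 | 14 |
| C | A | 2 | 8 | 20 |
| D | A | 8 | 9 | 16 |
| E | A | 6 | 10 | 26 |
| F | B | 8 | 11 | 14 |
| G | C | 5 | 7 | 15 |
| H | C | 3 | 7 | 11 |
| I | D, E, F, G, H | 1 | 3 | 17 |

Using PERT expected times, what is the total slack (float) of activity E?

7 hours

te_A = (2 + 4·3 + 10)/6 = 24/6 = 4
te_B = (2 + 4·8 + 14)/6 = 48/6 = 8
te_C = (2 + 4·8 + 20)/6 = 54/6 = 9
te_D = (8 + 4·9 + 16)/6 = 60/6 = 10
te_E = (6 + 4·10 + 26)/6 = 72/6 = 12
te_F = (8 + 4·11 + 14)/6 = 66/6 = 11
te_G = (5 + 4·7 + 15)/6 = 48/6 = 8
te_H = (3 + 4·7 + 11)/6 = 42/6 = 7
te_I = (1 + 4·3 + 17)/6 = 30/6 = 5

Forward pass:
ES_A = 0; EF_A = 4
ES_B = 4; EF_B = 4+8 = 12
ES_C = 4; EF_C = 4+9 = 13
ES_D = 4; EF_D = 4+10 = 14
ES_E = 4; EF_E = 4+12 = 16
ES_F = 12; EF_F = 12+11 = 23
ES_G = 13; EF_G = 13+8 = 21
ES_H = 13; EF_H = 13+7 = 20
ES_I = max(EF_D=14, EF_E=16, EF_F=23, EF_G=21, EF_H=20) = 23; EF_I = 23+5 = 28
Expected project duration μ = 28 hours. Critical path: A → B → F → I.

Backward pass:
LF_I = 28; LS_I = 28−5 = 23
LF_H = LS_I = 23; LS_H = 23−7 = 16
LF_G = LS_I = 23; LS_G = 23−8 = 15
LF_F = LS_I = 23; LS_F = 23−11 = 12
LF_E = LS_I = 23; LS_E = 23−12 = 11
LF_D = LS_I = 23; LS_D = 23−10 = 13
LF_C = min(LS_G=15, LS_H=16) = 15; LS_C = 15−9 = 6
LF_B = LS_F = 12; LS_B = 12−8 = 4
LF_A = min(LS_B=4, LS_C=6, LS_D=13, LS_E=11) = 4; LS_A = 4−4 = 0
Slack_E = LS_E − ES_E = 11 − 4 = 7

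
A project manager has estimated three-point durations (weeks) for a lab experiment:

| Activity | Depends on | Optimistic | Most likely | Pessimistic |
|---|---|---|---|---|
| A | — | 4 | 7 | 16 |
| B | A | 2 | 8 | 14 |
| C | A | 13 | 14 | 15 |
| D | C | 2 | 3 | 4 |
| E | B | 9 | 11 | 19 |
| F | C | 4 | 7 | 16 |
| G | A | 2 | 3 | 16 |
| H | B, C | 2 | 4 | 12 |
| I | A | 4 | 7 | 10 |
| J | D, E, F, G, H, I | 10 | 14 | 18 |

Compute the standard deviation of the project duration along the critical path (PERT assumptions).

te_A = (4 + 4·7 + 16)/6 = 48/6 = 8; σ²_A = ((16−4)/6)² = 4.000
te_B = (2 + 4·8 + 14)/6 = 48/6 = 8; σ²_B = ((14−2)/6)² = 4.000
te_C = (13 + 4·14 + 15)/6 = 84/6 = 14; σ²_C = ((15−13)/6)² = 0.111
te_D = (2 + 4·3 + 4)/6 = 18/6 = 3; σ²_D = ((4−2)/6)² = 0.111
te_E = (9 + 4·11 + 19)/6 = 72/6 = 12; σ²_E = ((19−9)/6)² = 2.778
te_F = (4 + 4·7 + 16)/6 = 48/6 = 8; σ²_F = ((16−4)/6)² = 4.000
te_G = (2 + 4·3 + 16)/6 = 30/6 = 5; σ²_G = ((16−2)/6)² = 5.444
te_H = (2 + 4·4 + 12)/6 = 30/6 = 5; σ²_H = ((12−2)/6)² = 2.778
te_I = (4 + 4·7 + 10)/6 = 42/6 = 7; σ²_I = ((10−4)/6)² = 1.000
te_J = (10 + 4·14 + 18)/6 = 84/6 = 14; σ²_J = ((18−10)/6)² = 1.778

Forward pass:
ES_A = 0; EF_A = 8
ES_B = 8; EF_B = 8+8 = 16
ES_C = 8; EF_C = 8+14 = 22
ES_D = 22; EF_D = 22+3 = 25
ES_E = 16; EF_E = 16+12 = 28
ES_F = 22; EF_F = 22+8 = 30
ES_G = 8; EF_G = 8+5 = 13
ES_H = max(EF_B=16, EF_C=22) = 22; EF_H = 22+5 = 27
ES_I = 8; EF_I = 8+7 = 15
ES_J = max(EF_D=25, EF_E=28, EF_F=30, EF_G=13, EF_H=27, EF_I=15) = 30; EF_J = 30+14 = 44
Expected project duration μ = 44 weeks. Critical path: A → C → F → J.

Variance along critical path = 4.000 + 0.111 + 4.000 + 1.778 = 9.889
σ = √9.889 = 3.145 weeks

3.14 weeks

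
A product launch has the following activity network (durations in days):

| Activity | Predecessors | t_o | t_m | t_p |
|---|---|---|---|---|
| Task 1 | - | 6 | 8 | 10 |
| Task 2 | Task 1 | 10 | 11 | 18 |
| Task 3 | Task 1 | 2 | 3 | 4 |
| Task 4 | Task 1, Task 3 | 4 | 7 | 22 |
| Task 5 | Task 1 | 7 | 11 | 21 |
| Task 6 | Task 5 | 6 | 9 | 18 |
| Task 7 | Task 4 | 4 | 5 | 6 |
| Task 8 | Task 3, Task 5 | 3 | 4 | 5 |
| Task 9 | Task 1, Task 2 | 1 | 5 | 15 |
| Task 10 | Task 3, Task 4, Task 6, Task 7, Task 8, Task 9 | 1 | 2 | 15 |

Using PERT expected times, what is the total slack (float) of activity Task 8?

te_Task 1 = (6 + 4·8 + 10)/6 = 48/6 = 8
te_Task 2 = (10 + 4·11 + 18)/6 = 72/6 = 12
te_Task 3 = (2 + 4·3 + 4)/6 = 18/6 = 3
te_Task 4 = (4 + 4·7 + 22)/6 = 54/6 = 9
te_Task 5 = (7 + 4·11 + 21)/6 = 72/6 = 12
te_Task 6 = (6 + 4·9 + 18)/6 = 60/6 = 10
te_Task 7 = (4 + 4·5 + 6)/6 = 30/6 = 5
te_Task 8 = (3 + 4·4 + 5)/6 = 24/6 = 4
te_Task 9 = (1 + 4·5 + 15)/6 = 36/6 = 6
te_Task 10 = (1 + 4·2 + 15)/6 = 24/6 = 4

Forward pass:
ES_Task 1 = 0; EF_Task 1 = 8
ES_Task 2 = 8; EF_Task 2 = 8+12 = 20
ES_Task 3 = 8; EF_Task 3 = 8+3 = 11
ES_Task 4 = max(EF_Task 1=8, EF_Task 3=11) = 11; EF_Task 4 = 11+9 = 20
ES_Task 5 = 8; EF_Task 5 = 8+12 = 20
ES_Task 6 = 20; EF_Task 6 = 20+10 = 30
ES_Task 7 = 20; EF_Task 7 = 20+5 = 25
ES_Task 8 = max(EF_Task 3=11, EF_Task 5=20) = 20; EF_Task 8 = 20+4 = 24
ES_Task 9 = max(EF_Task 1=8, EF_Task 2=20) = 20; EF_Task 9 = 20+6 = 26
ES_Task 10 = max(EF_Task 3=11, EF_Task 4=20, EF_Task 6=30, EF_Task 7=25, EF_Task 8=24, EF_Task 9=26) = 30; EF_Task 10 = 30+4 = 34
Expected project duration μ = 34 days. Critical path: Task 1 → Task 5 → Task 6 → Task 10.

Backward pass:
LF_Task 10 = 34; LS_Task 10 = 34−4 = 30
LF_Task 9 = LS_Task 10 = 30; LS_Task 9 = 30−6 = 24
LF_Task 8 = LS_Task 10 = 30; LS_Task 8 = 30−4 = 26
LF_Task 7 = LS_Task 10 = 30; LS_Task 7 = 30−5 = 25
LF_Task 6 = LS_Task 10 = 30; LS_Task 6 = 30−10 = 20
LF_Task 5 = min(LS_Task 6=20, LS_Task 8=26) = 20; LS_Task 5 = 20−12 = 8
LF_Task 4 = min(LS_Task 7=25, LS_Task 10=30) = 25; LS_Task 4 = 25−9 = 16
LF_Task 3 = min(LS_Task 4=16, LS_Task 8=26, LS_Task 10=30) = 16; LS_Task 3 = 16−3 = 13
LF_Task 2 = LS_Task 9 = 24; LS_Task 2 = 24−12 = 12
LF_Task 1 = min(LS_Task 2=12, LS_Task 3=13, LS_Task 4=16, LS_Task 5=8, LS_Task 9=24) = 8; LS_Task 1 = 8−8 = 0
Slack_Task 8 = LS_Task 8 − ES_Task 8 = 26 − 20 = 6

6 days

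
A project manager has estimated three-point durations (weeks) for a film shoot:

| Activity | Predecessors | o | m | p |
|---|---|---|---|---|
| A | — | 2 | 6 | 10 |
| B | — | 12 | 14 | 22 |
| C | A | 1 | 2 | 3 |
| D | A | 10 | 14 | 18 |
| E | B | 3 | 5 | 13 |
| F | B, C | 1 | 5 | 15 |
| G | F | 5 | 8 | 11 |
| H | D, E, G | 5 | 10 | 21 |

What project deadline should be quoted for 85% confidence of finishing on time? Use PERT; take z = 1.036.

44.2 weeks

te_A = (2 + 4·6 + 10)/6 = 36/6 = 6; σ²_A = ((10−2)/6)² = 1.778
te_B = (12 + 4·14 + 22)/6 = 90/6 = 15; σ²_B = ((22−12)/6)² = 2.778
te_C = (1 + 4·2 + 3)/6 = 12/6 = 2; σ²_C = ((3−1)/6)² = 0.111
te_D = (10 + 4·14 + 18)/6 = 84/6 = 14; σ²_D = ((18−10)/6)² = 1.778
te_E = (3 + 4·5 + 13)/6 = 36/6 = 6; σ²_E = ((13−3)/6)² = 2.778
te_F = (1 + 4·5 + 15)/6 = 36/6 = 6; σ²_F = ((15−1)/6)² = 5.444
te_G = (5 + 4·8 + 11)/6 = 48/6 = 8; σ²_G = ((11−5)/6)² = 1.000
te_H = (5 + 4·10 + 21)/6 = 66/6 = 11; σ²_H = ((21−5)/6)² = 7.111

Forward pass:
ES_A = 0; EF_A = 6
ES_B = 0; EF_B = 15
ES_C = 6; EF_C = 6+2 = 8
ES_D = 6; EF_D = 6+14 = 20
ES_E = 15; EF_E = 15+6 = 21
ES_F = max(EF_B=15, EF_C=8) = 15; EF_F = 15+6 = 21
ES_G = 21; EF_G = 21+8 = 29
ES_H = max(EF_D=20, EF_E=21, EF_G=29) = 29; EF_H = 29+11 = 40
Expected project duration μ = 40 weeks. Critical path: B → F → G → H.

Variance along critical path = 2.778 + 5.444 + 1.000 + 7.111 = 16.333; σ = 4.041 weeks.
D = μ + z·σ = 40 + 1.036·4.041 = 44.2 weeks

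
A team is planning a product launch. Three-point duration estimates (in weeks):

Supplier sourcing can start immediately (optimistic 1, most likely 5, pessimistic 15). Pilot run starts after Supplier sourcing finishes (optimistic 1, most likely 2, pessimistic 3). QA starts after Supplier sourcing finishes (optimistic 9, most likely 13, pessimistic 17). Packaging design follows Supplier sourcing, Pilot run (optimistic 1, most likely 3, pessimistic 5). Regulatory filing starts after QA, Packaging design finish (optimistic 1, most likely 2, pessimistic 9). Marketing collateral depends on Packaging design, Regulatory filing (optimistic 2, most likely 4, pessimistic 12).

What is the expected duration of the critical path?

27 weeks

te_Supplier sourcing = (1 + 4·5 + 15)/6 = 36/6 = 6
te_Pilot run = (1 + 4·2 + 3)/6 = 12/6 = 2
te_QA = (9 + 4·13 + 17)/6 = 78/6 = 13
te_Packaging design = (1 + 4·3 + 5)/6 = 18/6 = 3
te_Regulatory filing = (1 + 4·2 + 9)/6 = 18/6 = 3
te_Marketing collateral = (2 + 4·4 + 12)/6 = 30/6 = 5

Forward pass:
ES_Supplier sourcing = 0; EF_Supplier sourcing = 6
ES_Pilot run = 6; EF_Pilot run = 6+2 = 8
ES_QA = 6; EF_QA = 6+13 = 19
ES_Packaging design = max(EF_Supplier sourcing=6, EF_Pilot run=8) = 8; EF_Packaging design = 8+3 = 11
ES_Regulatory filing = max(EF_QA=19, EF_Packaging design=11) = 19; EF_Regulatory filing = 19+3 = 22
ES_Marketing collateral = max(EF_Packaging design=11, EF_Regulatory filing=22) = 22; EF_Marketing collateral = 22+5 = 27
Expected project duration μ = 27 weeks. Critical path: Supplier sourcing → QA → Regulatory filing → Marketing collateral.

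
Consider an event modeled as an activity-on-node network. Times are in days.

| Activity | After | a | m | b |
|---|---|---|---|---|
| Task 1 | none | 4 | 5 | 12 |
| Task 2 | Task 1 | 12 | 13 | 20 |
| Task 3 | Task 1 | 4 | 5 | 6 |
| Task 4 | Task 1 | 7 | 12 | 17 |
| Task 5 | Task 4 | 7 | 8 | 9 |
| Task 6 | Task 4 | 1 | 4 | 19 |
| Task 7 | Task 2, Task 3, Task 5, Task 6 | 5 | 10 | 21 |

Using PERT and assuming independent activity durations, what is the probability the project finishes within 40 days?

0.809

te_Task 1 = (4 + 4·5 + 12)/6 = 36/6 = 6; σ²_Task 1 = ((12−4)/6)² = 1.778
te_Task 2 = (12 + 4·13 + 20)/6 = 84/6 = 14; σ²_Task 2 = ((20−12)/6)² = 1.778
te_Task 3 = (4 + 4·5 + 6)/6 = 30/6 = 5; σ²_Task 3 = ((6−4)/6)² = 0.111
te_Task 4 = (7 + 4·12 + 17)/6 = 72/6 = 12; σ²_Task 4 = ((17−7)/6)² = 2.778
te_Task 5 = (7 + 4·8 + 9)/6 = 48/6 = 8; σ²_Task 5 = ((9−7)/6)² = 0.111
te_Task 6 = (1 + 4·4 + 19)/6 = 36/6 = 6; σ²_Task 6 = ((19−1)/6)² = 9.000
te_Task 7 = (5 + 4·10 + 21)/6 = 66/6 = 11; σ²_Task 7 = ((21−5)/6)² = 7.111

Forward pass:
ES_Task 1 = 0; EF_Task 1 = 6
ES_Task 2 = 6; EF_Task 2 = 6+14 = 20
ES_Task 3 = 6; EF_Task 3 = 6+5 = 11
ES_Task 4 = 6; EF_Task 4 = 6+12 = 18
ES_Task 5 = 18; EF_Task 5 = 18+8 = 26
ES_Task 6 = 18; EF_Task 6 = 18+6 = 24
ES_Task 7 = max(EF_Task 2=20, EF_Task 3=11, EF_Task 5=26, EF_Task 6=24) = 26; EF_Task 7 = 26+11 = 37
Expected project duration μ = 37 days. Critical path: Task 1 → Task 4 → Task 5 → Task 7.

Variance along critical path = 1.778 + 2.778 + 0.111 + 7.111 = 11.778; σ = √11.778 = 3.432 days.
Z = (40 − 37) / 3.432 = 0.874
P(T ≤ 40) = Φ(0.874) ≈ 0.809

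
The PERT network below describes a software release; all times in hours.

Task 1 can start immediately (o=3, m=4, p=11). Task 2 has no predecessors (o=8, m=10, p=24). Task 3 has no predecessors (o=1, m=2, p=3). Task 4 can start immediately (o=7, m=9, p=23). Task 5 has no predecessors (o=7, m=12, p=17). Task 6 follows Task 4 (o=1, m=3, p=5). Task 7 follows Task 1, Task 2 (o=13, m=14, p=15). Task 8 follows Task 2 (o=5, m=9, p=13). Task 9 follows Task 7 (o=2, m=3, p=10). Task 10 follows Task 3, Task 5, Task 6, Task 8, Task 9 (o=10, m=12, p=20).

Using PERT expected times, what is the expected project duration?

te_Task 1 = (3 + 4·4 + 11)/6 = 30/6 = 5
te_Task 2 = (8 + 4·10 + 24)/6 = 72/6 = 12
te_Task 3 = (1 + 4·2 + 3)/6 = 12/6 = 2
te_Task 4 = (7 + 4·9 + 23)/6 = 66/6 = 11
te_Task 5 = (7 + 4·12 + 17)/6 = 72/6 = 12
te_Task 6 = (1 + 4·3 + 5)/6 = 18/6 = 3
te_Task 7 = (13 + 4·14 + 15)/6 = 84/6 = 14
te_Task 8 = (5 + 4·9 + 13)/6 = 54/6 = 9
te_Task 9 = (2 + 4·3 + 10)/6 = 24/6 = 4
te_Task 10 = (10 + 4·12 + 20)/6 = 78/6 = 13

Forward pass:
ES_Task 1 = 0; EF_Task 1 = 5
ES_Task 2 = 0; EF_Task 2 = 12
ES_Task 3 = 0; EF_Task 3 = 2
ES_Task 4 = 0; EF_Task 4 = 11
ES_Task 5 = 0; EF_Task 5 = 12
ES_Task 6 = 11; EF_Task 6 = 11+3 = 14
ES_Task 7 = max(EF_Task 1=5, EF_Task 2=12) = 12; EF_Task 7 = 12+14 = 26
ES_Task 8 = 12; EF_Task 8 = 12+9 = 21
ES_Task 9 = 26; EF_Task 9 = 26+4 = 30
ES_Task 10 = max(EF_Task 3=2, EF_Task 5=12, EF_Task 6=14, EF_Task 8=21, EF_Task 9=30) = 30; EF_Task 10 = 30+13 = 43
Expected project duration μ = 43 hours. Critical path: Task 2 → Task 7 → Task 9 → Task 10.

43 hours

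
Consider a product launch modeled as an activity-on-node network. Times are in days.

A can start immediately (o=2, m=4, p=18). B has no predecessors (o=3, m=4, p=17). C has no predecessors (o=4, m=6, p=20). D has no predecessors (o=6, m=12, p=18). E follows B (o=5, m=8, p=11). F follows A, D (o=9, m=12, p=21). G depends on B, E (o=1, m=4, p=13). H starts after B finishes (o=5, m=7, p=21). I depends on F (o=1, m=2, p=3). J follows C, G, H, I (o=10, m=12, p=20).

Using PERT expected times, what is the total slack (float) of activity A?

te_A = (2 + 4·4 + 18)/6 = 36/6 = 6
te_B = (3 + 4·4 + 17)/6 = 36/6 = 6
te_C = (4 + 4·6 + 20)/6 = 48/6 = 8
te_D = (6 + 4·12 + 18)/6 = 72/6 = 12
te_E = (5 + 4·8 + 11)/6 = 48/6 = 8
te_F = (9 + 4·12 + 21)/6 = 78/6 = 13
te_G = (1 + 4·4 + 13)/6 = 30/6 = 5
te_H = (5 + 4·7 + 21)/6 = 54/6 = 9
te_I = (1 + 4·2 + 3)/6 = 12/6 = 2
te_J = (10 + 4·12 + 20)/6 = 78/6 = 13

Forward pass:
ES_A = 0; EF_A = 6
ES_B = 0; EF_B = 6
ES_C = 0; EF_C = 8
ES_D = 0; EF_D = 12
ES_E = 6; EF_E = 6+8 = 14
ES_F = max(EF_A=6, EF_D=12) = 12; EF_F = 12+13 = 25
ES_G = max(EF_B=6, EF_E=14) = 14; EF_G = 14+5 = 19
ES_H = 6; EF_H = 6+9 = 15
ES_I = 25; EF_I = 25+2 = 27
ES_J = max(EF_C=8, EF_G=19, EF_H=15, EF_I=27) = 27; EF_J = 27+13 = 40
Expected project duration μ = 40 days. Critical path: D → F → I → J.

Backward pass:
LF_J = 40; LS_J = 40−13 = 27
LF_I = LS_J = 27; LS_I = 27−2 = 25
LF_H = LS_J = 27; LS_H = 27−9 = 18
LF_G = LS_J = 27; LS_G = 27−5 = 22
LF_F = LS_I = 25; LS_F = 25−13 = 12
LF_E = LS_G = 22; LS_E = 22−8 = 14
LF_D = LS_F = 12; LS_D = 12−12 = 0
LF_C = LS_J = 27; LS_C = 27−8 = 19
LF_B = min(LS_E=14, LS_G=22, LS_H=18) = 14; LS_B = 14−6 = 8
LF_A = LS_F = 12; LS_A = 12−6 = 6
Slack_A = LS_A − ES_A = 6 − 0 = 6

6 days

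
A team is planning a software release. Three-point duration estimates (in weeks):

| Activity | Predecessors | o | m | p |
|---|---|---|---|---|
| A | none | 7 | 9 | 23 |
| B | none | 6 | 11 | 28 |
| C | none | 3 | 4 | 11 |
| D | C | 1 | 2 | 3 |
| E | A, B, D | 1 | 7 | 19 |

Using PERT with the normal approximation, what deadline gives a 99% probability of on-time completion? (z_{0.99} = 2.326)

32.0 weeks

te_A = (7 + 4·9 + 23)/6 = 66/6 = 11; σ²_A = ((23−7)/6)² = 7.111
te_B = (6 + 4·11 + 28)/6 = 78/6 = 13; σ²_B = ((28−6)/6)² = 13.444
te_C = (3 + 4·4 + 11)/6 = 30/6 = 5; σ²_C = ((11−3)/6)² = 1.778
te_D = (1 + 4·2 + 3)/6 = 12/6 = 2; σ²_D = ((3−1)/6)² = 0.111
te_E = (1 + 4·7 + 19)/6 = 48/6 = 8; σ²_E = ((19−1)/6)² = 9.000

Forward pass:
ES_A = 0; EF_A = 11
ES_B = 0; EF_B = 13
ES_C = 0; EF_C = 5
ES_D = 5; EF_D = 5+2 = 7
ES_E = max(EF_A=11, EF_B=13, EF_D=7) = 13; EF_E = 13+8 = 21
Expected project duration μ = 21 weeks. Critical path: B → E.

Variance along critical path = 13.444 + 9.000 = 22.444; σ = 4.738 weeks.
D = μ + z·σ = 21 + 2.326·4.738 = 32.0 weeks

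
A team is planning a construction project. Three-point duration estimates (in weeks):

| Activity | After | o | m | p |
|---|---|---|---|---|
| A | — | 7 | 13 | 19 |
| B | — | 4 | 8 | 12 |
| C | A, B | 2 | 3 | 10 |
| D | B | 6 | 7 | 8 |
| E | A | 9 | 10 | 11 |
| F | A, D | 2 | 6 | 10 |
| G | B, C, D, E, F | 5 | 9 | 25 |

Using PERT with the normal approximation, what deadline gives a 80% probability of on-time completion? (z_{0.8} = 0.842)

37.3 weeks

te_A = (7 + 4·13 + 19)/6 = 78/6 = 13; σ²_A = ((19−7)/6)² = 4.000
te_B = (4 + 4·8 + 12)/6 = 48/6 = 8; σ²_B = ((12−4)/6)² = 1.778
te_C = (2 + 4·3 + 10)/6 = 24/6 = 4; σ²_C = ((10−2)/6)² = 1.778
te_D = (6 + 4·7 + 8)/6 = 42/6 = 7; σ²_D = ((8−6)/6)² = 0.111
te_E = (9 + 4·10 + 11)/6 = 60/6 = 10; σ²_E = ((11−9)/6)² = 0.111
te_F = (2 + 4·6 + 10)/6 = 36/6 = 6; σ²_F = ((10−2)/6)² = 1.778
te_G = (5 + 4·9 + 25)/6 = 66/6 = 11; σ²_G = ((25−5)/6)² = 11.111

Forward pass:
ES_A = 0; EF_A = 13
ES_B = 0; EF_B = 8
ES_C = max(EF_A=13, EF_B=8) = 13; EF_C = 13+4 = 17
ES_D = 8; EF_D = 8+7 = 15
ES_E = 13; EF_E = 13+10 = 23
ES_F = max(EF_A=13, EF_D=15) = 15; EF_F = 15+6 = 21
ES_G = max(EF_B=8, EF_C=17, EF_D=15, EF_E=23, EF_F=21) = 23; EF_G = 23+11 = 34
Expected project duration μ = 34 weeks. Critical path: A → E → G.

Variance along critical path = 4.000 + 0.111 + 11.111 = 15.222; σ = 3.902 weeks.
D = μ + z·σ = 34 + 0.842·3.902 = 37.3 weeks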